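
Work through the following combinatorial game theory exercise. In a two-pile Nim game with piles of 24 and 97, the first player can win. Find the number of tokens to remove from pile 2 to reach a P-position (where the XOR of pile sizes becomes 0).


Piles: 24 and 97
Current XOR: 24 XOR 97 = 121 (non-zero, so this is an N-position).
To make the XOR zero, we need to find a move that balances the piles.
For pile 2 (size 97): target = 97 XOR 121 = 24
We reduce pile 2 from 97 to 24.
Tokens removed: 97 - 24 = 73
Verification: 24 XOR 24 = 0

73


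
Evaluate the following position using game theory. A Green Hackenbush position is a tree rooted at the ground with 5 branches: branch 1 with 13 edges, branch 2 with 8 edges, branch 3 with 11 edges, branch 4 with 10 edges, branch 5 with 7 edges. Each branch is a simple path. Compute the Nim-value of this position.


The tree has 5 branches from the ground vertex.
In Green Hackenbush, the Nim-value of a simple path of length k is k.
Branch 1: length 13, Nim-value = 13
Branch 2: length 8, Nim-value = 8
Branch 3: length 11, Nim-value = 11
Branch 4: length 10, Nim-value = 10
Branch 5: length 7, Nim-value = 7
Total Nim-value = XOR of all branch values:
0 XOR 13 = 13
13 XOR 8 = 5
5 XOR 11 = 14
14 XOR 10 = 4
4 XOR 7 = 3
Nim-value of the tree = 3

3


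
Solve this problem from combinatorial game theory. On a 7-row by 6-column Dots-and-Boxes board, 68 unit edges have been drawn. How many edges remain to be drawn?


Grid: 7 x 6 boxes, i.e. 8 rows and 7 columns of dots.
Horizontal edges: (rows + 1) * cols = 8 * 6 = 48
Vertical edges: rows * (cols + 1) = 7 * 7 = 49
Total edges: 48 + 49 = 97
Edges drawn: 68
Remaining: 97 - 68 = 29

29


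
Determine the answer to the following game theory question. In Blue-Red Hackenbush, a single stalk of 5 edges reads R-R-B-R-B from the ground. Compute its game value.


Edges (from ground): R-R-B-R-B
By Berlekamp's sign-expansion rule, a Blue-Red Hackenbush stalk has the value of the surreal number whose sign sequence is the edge sequence with B -> + and R -> -.
Sign sequence: --+-+
Trace the sign expansion in the surreal number tree, starting from 0:
Edge 1: R (sign -) -> bounds (-inf, 0), value = -1
Edge 2: R (sign -) -> bounds (-inf, -1), value = -2
Edge 3: B (sign +) -> bounds (-2, -1), value = -3/2
Edge 4: R (sign -) -> bounds (-2, -3/2), value = -7/4
Edge 5: B (sign +) -> bounds (-7/4, -3/2), value = -13/8
Game value = -13/8

-13/8


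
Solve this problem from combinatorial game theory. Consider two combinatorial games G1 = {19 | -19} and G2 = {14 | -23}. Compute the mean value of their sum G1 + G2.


G1 = {19 | -19}, G2 = {14 | -23}
Each is a switch {a | b} with numbers a > b; its mean value is (a + b)/2, and mean value is additive over game sums: m(G1 + G2) = m(G1) + m(G2).
Mean of G1 = (19 + (-19))/2 = 0/2 = 0
Mean of G2 = (14 + (-23))/2 = -9/2 = -9/2
Mean of G1 + G2 = 0 + -9/2 = -9/2

-9/2


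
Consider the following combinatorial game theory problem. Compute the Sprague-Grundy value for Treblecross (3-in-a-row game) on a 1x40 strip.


Treblecross: place X on empty cells; 3-in-a-row wins.
Playing within two cells of an existing X lets the opponent win at once, so sensible play treats the cells i-2..i+2 around each X as dead. The player left with no safe cell loses, so this is a normal-play take-away game on strips of safe cells.
Placing X at cell i (0-indexed) of a strip of k safe cells leaves independent strips of sizes max(0, i-2) and max(0, k-i-3). Hence G(k) = mex{ G(max(0,i-2)) XOR G(max(0,k-i-3)) : 0 <= i < k }, with G(0) = 0.
G(1): splits (0,0):0^0=0 -> mex({0}) = 1
G(2): splits (0,0):0^0=0 -> mex({0}) = 1
G(3): splits (0,0):0^0=0 -> mex({0}) = 1
G(4): splits (0,1):0^1=1 (0,0):0^0=0 -> mex({0, 1}) = 2
G(5): splits (0,2):0^1=1 (0,1):0^1=1 (0,0):0^0=0 -> mex({0, 1}) = 2
G(6) = mex({1}) = 0
G(7) = mex({0, 1, 2}) = 3
G(8) = mex({0, 1, 2}) = 3
G(9) = mex({0, 2}) = 1
G(10) = mex({0, 2, 3}) = 1
G(11) = mex({0, 3}) = 1
G(12) = mex({1, 3}) = 0
G(13) = mex({0, 1, 2, 3}) = 4
G(14) = mex({0, 1, 2}) = 3
G(15) = mex({0, 1, 2}) = 3
G(16) = mex({0, 1, 2, 4}) = 3
G(17) = mex({0, 1, 3, 4}) = 2
G(18) = mex({0, 1, 3, 4}) = 2
G(19) = mex({0, 1, 3, 5}) = 2
G(20) = mex({0, 1, 2, 3, 5}) = 4
G(21) = mex({0, 1, 2, 3, 5}) = 4
G(22) = mex({1, 2, 6}) = 0
G(23) = mex({0, 1, 2, 3, 4, 6}) = 5
G(24) = mex({0, 1, 2, 3, 4}) = 5
G(25) = mex({0, 1, 3, 4, 7}) = 2
G(26) = mex({0, 1, 3, 4, 5, 7}) = 2
G(27) = mex({0, 1, 3, 5}) = 2
G(28) = mex({0, 1, 2, 5}) = 3
G(29) = mex({0, 1, 2, 4, 5, 6}) = 3
G(30) = mex({1, 2, 4, 6}) = 0
G(31) = mex({0, 1, 2, 3, 4, 6}) = 5
G(32) = mex({1, 2, 3, 4, 7}) = 0
G(33) = mex({0, 3, 7}) = 1
G(34) = mex({0, 2, 3, 5, 7}) = 1
G(35) = mex({0, 2, 3, 5, 6}) = 1
G(36) = mex({0, 1, 2, 5, 6}) = 3
G(37) = mex({0, 1, 2, 4, 5, 6}) = 3
G(38) = mex({0, 1, 2, 4}) = 3
G(39) = mex({0, 1, 2, 3, 4, 7}) = 5
G(40) = mex({0, 1, 2, 3, 4, 5, 7}) = 6
Therefore G(40) = 6.

6


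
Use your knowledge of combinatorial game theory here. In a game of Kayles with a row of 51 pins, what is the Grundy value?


Kayles: a move removes 1 or 2 adjacent pins from a contiguous row.
Removing pins from a row of k leaves two independent rows (a, b) with a + b = k - 1 (one pin) or a + b = k - 2 (two pins); an end removal gives a = 0.
By Sprague-Grundy, G(k) = mex{ G(a) XOR G(b) } over all these splits. G(0) = 0.
G(1): splits (0,0):0^0=0 -> mex({0}) = 1
G(2): splits (0,1):0^1=1 (0,0):0^0=0 -> mex({0, 1}) = 2
G(3): splits (0,2):0^2=2 (1,1):1^1=0 (0,1):0^1=1 -> mex({0, 1, 2}) = 3
G(4): splits (0,3):0^3=3 (1,2):1^2=3 (0,2):0^2=2 (1,1):1^1=0 -> mex({0, 2, 3}) = 1
G(5): splits (0,4):0^1=1 (1,3):1^3=2 (2,2):2^2=0 (0,3):0^3=3 (1,2):1^2=3 -> mex({0, 1, 2, 3}) = 4
G(6) = mex({0, 1, 2, 4}) = 3
G(7) = mex({0, 1, 3, 4, 5}) = 2
G(8) = mex({0, 2, 3, 5, 6}) = 1
G(9) = mex({0, 1, 2, 3, 6, 7}) = 4
G(10) = mex({0, 1, 3, 4, 5, 7}) = 2
G(11) = mex({0, 1, 2, 3, 4, 5}) = 6
G(12) = mex({0, 1, 2, 3, 5, 6, 7}) = 4
G(13) = mex({0, 2, 3, 4, 6, 7}) = 1
G(14) = mex({0, 1, 4, 5, 6, 7}) = 2
G(15) = mex({0, 1, 2, 3, 4, 5, 6}) = 7
G(16) = mex({0, 2, 3, 5, 6, 7}) = 1
G(17) = mex({0, 1, 2, 3, 5, 6, 7}) = 4
G(18) = mex({0, 1, 2, 4, 5, 6}) = 3
G(19) = mex({0, 1, 3, 4, 5, 7}) = 2
G(20) = mex({0, 2, 3, 4, 5, 6, 7}) = 1
G(21) = mex({0, 1, 2, 3, 5, 6, 7}) = 4
G(22) = mex({0, 1, 2, 3, 4, 5, 7}) = 6
G(23) = mex({0, 1, 2, 3, 4, 5, 6}) = 7
G(24) = mex({0, 1, 2, 3, 5, 6, 7}) = 4
G(25) = mex({0, 2, 3, 4, 6, 7}) = 1
G(26) = mex({0, 1, 3, 4, 5, 6, 7}) = 2
G(27) = mex({0, 1, 2, 3, 4, 5, 6, 7}) = 8
G(28) = mex({0, 1, 2, 3, 4, 6, 7, 8}) = 5
G(29) = mex({0, 1, 2, 3, 5, 6, 7, 8, 9}) = 4
G(30) = mex({0, 1, 2, 3, 4, 5, 6, 9, 10}) = 7
G(31) = mex({0, 1, 3, 4, 5, 7, 10, 11}) = 2
G(32) = mex({0, 2, 3, 4, 5, 6, 7, 9, 11}) = 1
G(33) = mex({0, 1, 2, 3, 4, 5, 6, 7, 9, 12}) = 8
G(34) = mex({0, 1, 2, 3, 4, 5, 7, 8, 11, 12}) = 6
G(35) = mex({0, 1, 2, 3, 4, 5, 6, 8, 9, 10, 11}) = 7
G(36) = mex({0, 1, 2, 3, 5, 6, 7, 9, 10}) = 4
G(37) = mex({0, 2, 3, 4, 6, 7, 9, 10, 11, 12}) = 1
G(38) = mex({0, 1, 3, 4, 5, 6, 7, 9, 10, 11, 12}) = 2
G(39) = mex({0, 1, 2, 4, 5, 6, 7, 9, 10, 12, 14}) = 3
G(40) = mex({0, 2, 3, 4, 6, 7, 11, 12, 14}) = 1
G(41) = mex({0, 1, 2, 3, 5, 6, 7, 9, 10, 11, 12}) = 4
G(42) = mex({0, 1, 2, 3, 4, 5, 6, 9, 10}) = 7
G(43) = mex({0, 1, 3, 4, 5, 7, 9, 10, 12, 15}) = 2
G(44) = mex({0, 2, 3, 4, 5, 6, 7, 9, 10, 12, 15}) = 1
G(45) = mex({0, 1, 2, 3, 4, 5, 6, 7, 9, 10, 12, 14}) = 8
G(46) = mex({0, 1, 3, 4, 5, 7, 8, 11, 12, 14}) = 2
G(47) = mex({0, 1, 2, 3, 4, 5, 6, 8, 9, 10, 11, 12}) = 7
G(48) = mex({0, 1, 2, 3, 5, 6, 7, 9, 10}) = 4
G(49) = mex({0, 2, 3, 4, 6, 7, 9, 10, 11, 12, 15}) = 1
G(50) = mex({0, 1, 4, 5, 6, 7, 9, 11, 12, 14, 15}) = 2
G(51) = mex({0, 1, 2, 3, 4, 5, 6, 7, 9, 12, 14, 15}) = 8
Therefore G(51) = 8.

8


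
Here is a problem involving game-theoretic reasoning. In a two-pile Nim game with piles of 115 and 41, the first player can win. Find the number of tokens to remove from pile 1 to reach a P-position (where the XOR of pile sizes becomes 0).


Piles: 115 and 41
Current XOR: 115 XOR 41 = 90 (non-zero, so this is an N-position).
To make the XOR zero, we need to find a move that balances the piles.
For pile 1 (size 115): target = 115 XOR 90 = 41
We reduce pile 1 from 115 to 41.
Tokens removed: 115 - 41 = 74
Verification: 41 XOR 41 = 0

74


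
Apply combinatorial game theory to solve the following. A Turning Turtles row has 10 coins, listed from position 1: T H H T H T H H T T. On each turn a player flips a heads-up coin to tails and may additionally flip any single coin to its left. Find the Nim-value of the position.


Coins: T H H T H T H H T T
Key fact: a single head at position k behaves exactly like a Nim heap of size k (turning it to T and optionally flipping a coin at j < k corresponds to moving the heap from k to j, or to 0), and heads combine as a disjunctive sum (two heads at the same place would cancel, matching j XOR j = 0). So the Nim-value is the XOR of the 1-indexed positions of the heads.
Face-up positions (1-indexed): [2, 3, 5, 7, 8]
XOR 0 with 2: 0 XOR 2 = 2
XOR 2 with 3: 2 XOR 3 = 1
XOR 1 with 5: 1 XOR 5 = 4
XOR 4 with 7: 4 XOR 7 = 3
XOR 3 with 8: 3 XOR 8 = 11
Nim-value = 11

11


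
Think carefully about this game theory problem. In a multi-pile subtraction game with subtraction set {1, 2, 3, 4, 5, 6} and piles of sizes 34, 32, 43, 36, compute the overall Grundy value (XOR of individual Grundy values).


Subtraction set: {1, 2, 3, 4, 5, 6}
For this subtraction set, G(n) = n mod 7 (period = max + 1 = 7).
Pile 1 (size 34): G(34) = 34 mod 7 = 6
Pile 2 (size 32): G(32) = 32 mod 7 = 4
Pile 3 (size 43): G(43) = 43 mod 7 = 1
Pile 4 (size 36): G(36) = 36 mod 7 = 1
Total Grundy value = XOR of all: 6 XOR 4 XOR 1 XOR 1 = 2

2


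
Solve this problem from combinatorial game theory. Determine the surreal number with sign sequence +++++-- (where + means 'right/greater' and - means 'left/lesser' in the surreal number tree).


Sign expansion: +++++--
Rule: track bounds (lo, hi), initially (-inf, +inf). On '+', the current value becomes lo and we move to the simplest number in (value, hi): value + 1 if hi = +inf, otherwise the midpoint (value + hi)/2. On '-', the current value becomes hi and we move to value - 1 if lo = -inf, otherwise the midpoint (lo + value)/2.
Start at 0.
Step 1: sign = +, move right. Bounds: (0, +inf). Value = 1
Step 2: sign = +, move right. Bounds: (1, +inf). Value = 2
Step 3: sign = +, move right. Bounds: (2, +inf). Value = 3
Step 4: sign = +, move right. Bounds: (3, +inf). Value = 4
Step 5: sign = +, move right. Bounds: (4, +inf). Value = 5
Step 6: sign = -, move left. Bounds: (4, 5). Value = 9/2
Step 7: sign = -, move left. Bounds: (4, 9/2). Value = 17/4
The surreal number with sign expansion +++++-- is 17/4.

17/4


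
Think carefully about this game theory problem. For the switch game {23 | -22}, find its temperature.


The game is {23 | -22}, a switch {a | b} with numbers a > b.
Cooling {a | b} by t gives {a - t | b + t}, which stops being hot when a - t = b + t, i.e. at t = (a - b)/2. So the temperature of a switch is (a - b)/2.
Temperature = (Left option - Right option) / 2
= (23 - (-22)) / 2
= 45 / 2
= 45/2

45/2


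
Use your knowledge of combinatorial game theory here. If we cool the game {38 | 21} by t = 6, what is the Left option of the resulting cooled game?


Original game: {38 | 21} (a switch {a | b} with a > b).
Cooling by t (for t below the temperature (a - b)/2 = 17/2) taxes each move by t: {a | b} cooled by t is {a - t | b + t}.
Cooling amount: t = 6
Cooled Left option: 38 - 6 = 32
Cooled Right option: 21 + 6 = 27
Cooled game: {32 | 27}
Left option = 32

32


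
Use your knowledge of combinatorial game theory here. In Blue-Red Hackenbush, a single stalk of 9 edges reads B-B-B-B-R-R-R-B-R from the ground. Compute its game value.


Edges (from ground): B-B-B-B-R-R-R-B-R
By Berlekamp's sign-expansion rule, a Blue-Red Hackenbush stalk has the value of the surreal number whose sign sequence is the edge sequence with B -> + and R -> -.
Sign sequence: ++++---+-
Trace the sign expansion in the surreal number tree, starting from 0:
Edge 1: B (sign +) -> bounds (0, +inf), value = 1
Edge 2: B (sign +) -> bounds (1, +inf), value = 2
Edge 3: B (sign +) -> bounds (2, +inf), value = 3
Edge 4: B (sign +) -> bounds (3, +inf), value = 4
Edge 5: R (sign -) -> bounds (3, 4), value = 7/2
Edge 6: R (sign -) -> bounds (3, 7/2), value = 13/4
Edge 7: R (sign -) -> bounds (3, 13/4), value = 25/8
Edge 8: B (sign +) -> bounds (25/8, 13/4), value = 51/16
Edge 9: R (sign -) -> bounds (25/8, 51/16), value = 101/32
Game value = 101/32

101/32


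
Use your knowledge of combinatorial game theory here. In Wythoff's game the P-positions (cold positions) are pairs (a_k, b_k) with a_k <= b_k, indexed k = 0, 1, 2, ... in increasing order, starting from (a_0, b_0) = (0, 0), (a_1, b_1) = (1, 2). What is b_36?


By Wythoff's theorem, a_k = floor(k * phi) and b_k = floor(k * phi^2) = a_k + k, where phi = (1 + sqrt(5))/2 is the golden ratio.
phi = (1 + sqrt(5))/2 = 1.618034
phi^2 = phi + 1 = 2.618034
k = 36
k * phi^2 = 36 * 2.618034 = 94.249224
b_36 = floor(k * phi^2) = 94 (check: a_36 + k = 58 + 36 = 94)

94


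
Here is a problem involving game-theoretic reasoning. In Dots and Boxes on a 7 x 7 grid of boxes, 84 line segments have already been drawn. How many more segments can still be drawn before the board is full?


Grid: 7 x 7 boxes, i.e. 8 rows and 8 columns of dots.
Horizontal edges: (rows + 1) * cols = 8 * 7 = 56
Vertical edges: rows * (cols + 1) = 7 * 8 = 56
Total edges: 56 + 56 = 112
Edges drawn: 84
Remaining: 112 - 84 = 28

28


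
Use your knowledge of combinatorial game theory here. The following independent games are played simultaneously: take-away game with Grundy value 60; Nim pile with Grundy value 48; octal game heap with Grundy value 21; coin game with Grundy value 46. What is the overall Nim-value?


By the Sprague-Grundy theorem, the Grundy value of a sum of games is the XOR of individual Grundy values.
take-away game: Grundy value = 60. Running XOR: 0 XOR 60 = 60
Nim pile: Grundy value = 48. Running XOR: 60 XOR 48 = 12
octal game heap: Grundy value = 21. Running XOR: 12 XOR 21 = 25
coin game: Grundy value = 46. Running XOR: 25 XOR 46 = 55
The combined Grundy value is 55.

55


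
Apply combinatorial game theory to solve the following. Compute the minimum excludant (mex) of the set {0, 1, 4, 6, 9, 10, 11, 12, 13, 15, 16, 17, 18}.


Set = {0, 1, 4, 6, 9, 10, 11, 12, 13, 15, 16, 17, 18}
0 is in the set.
1 is in the set.
2 is NOT in the set. This is the mex.
mex = 2

2


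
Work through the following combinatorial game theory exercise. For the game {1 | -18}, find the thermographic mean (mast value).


Game = {1 | -18}, a switch {a | b} with numbers a > b.
Its thermograph has left wall a - t and right wall b + t, which meet at t = (a - b)/2, where both equal (a + b)/2. So the mast (mean value) is at (a + b)/2.
Mean = (1 + (-18))/2 = -17/2 = -17/2

-17/2


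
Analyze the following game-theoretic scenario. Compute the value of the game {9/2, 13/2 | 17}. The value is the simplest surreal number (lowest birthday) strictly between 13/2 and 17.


Left options: {9/2, 13/2}, max = 13/2
Right options: {17}, min = 17
All options are numbers and max(Left) < min(Right), so by the simplicity theorem the value is the simplest (earliest-born) number strictly between 13/2 and 17.
Integers 7 through 16 all lie strictly between 13/2 and 17.
Among integers, the simplest (lowest birthday = smallest |n|; 0 is born on day 0, +-n on day n) is 7.
No non-integer in the interval can be simpler: if x is a non-integer in the interval, then floor(x) or ceil(x) also lies in the interval (the interval contains an integer), and both are proper prefixes of x's sign expansion, i.e. born earlier. So the game value is 7.
Game value = 7

7


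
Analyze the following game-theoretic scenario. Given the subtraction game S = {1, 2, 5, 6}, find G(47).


The subtraction set is S = {1, 2, 5, 6}.
G(k) = mex{ G(k - s) : s in S, s <= k }. We compute iteratively: G(0) = 0.
G(1) = mex({0}) = 1
G(2) = mex({0, 1}) = 2
G(3) = mex({1, 2}) = 0
G(4) = mex({0, 2}) = 1
G(5) = mex({0, 1}) = 2
G(6) = mex({0, 1, 2}) = 3
G(7) = mex({1, 2, 3}) = 0
G(8) = mex({0, 2, 3}) = 1
G(9) = mex({0, 1}) = 2
G(10) = mex({1, 2}) = 0
G(11) = mex({0, 2, 3}) = 1
G(12) = mex({0, 1, 3}) = 2
Observe that G(7)..G(12) = 0, 1, 2, 0, 1, 2 repeats G(0)..G(5) = 0, 1, 2, 0, 1, 2.
For k >= max(S) = 6, G(k) is determined by the previous 6 values G(k-6)..G(k-1); a window of 6 consecutive values has recurred shifted by 7, so by induction G(k + 7) = G(k) for all k >= 0: the sequence is periodic from the start with period 7.
One period: G(0..6) = 0, 1, 2, 0, 1, 2, 3.
47 mod 7 = 5, so G(47) = G(5) = 2.

2


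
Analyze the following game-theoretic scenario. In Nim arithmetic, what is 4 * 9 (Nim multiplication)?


Nim multiplication is bilinear over XOR: (u XOR v) * w = (u*w) XOR (v*w).
So we split each operand into its bit components and XOR the pairwise Nim products.
4 = 4 (as XOR of powers of 2).
9 = 1 + 8 (as XOR of powers of 2).
Using the standard Nim-product table on single bits:
  2*2 = 3,   2*4 = 8,   2*8 = 12,
  4*4 = 6,   4*8 = 11,  8*8 = 13,
and  1*x = x (identity), k*l = l*k (commutative).
Pairwise Nim products:
  4 * 1 = 4
  4 * 8 = 11
XOR them: 4 XOR 11 = 15.
Result: 4 * 9 = 15 (in Nim).

15


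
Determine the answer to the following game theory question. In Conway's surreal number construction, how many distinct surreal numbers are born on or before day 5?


Day 0: {|} = 0 is born. Count = 1.
Day n: the number of surreal numbers born by day n is 2^(n+1) - 1.
By day 0: 2^1 - 1 = 1
By day 1: 2^2 - 1 = 3
By day 2: 2^3 - 1 = 7
By day 3: 2^4 - 1 = 15
By day 4: 2^5 - 1 = 31
By day 5: 2^6 - 1 = 63
By day 5: 63 surreal numbers.

63


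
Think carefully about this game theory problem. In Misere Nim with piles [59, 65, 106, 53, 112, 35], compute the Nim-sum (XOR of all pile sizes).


We need the XOR (exclusive or) of all pile sizes.
After XOR-ing pile 1 (size 59): 0 XOR 59 = 59
After XOR-ing pile 2 (size 65): 59 XOR 65 = 122
After XOR-ing pile 3 (size 106): 122 XOR 106 = 16
After XOR-ing pile 4 (size 53): 16 XOR 53 = 37
After XOR-ing pile 5 (size 112): 37 XOR 112 = 85
After XOR-ing pile 6 (size 35): 85 XOR 35 = 118
The Nim-value of this position is 118.

118


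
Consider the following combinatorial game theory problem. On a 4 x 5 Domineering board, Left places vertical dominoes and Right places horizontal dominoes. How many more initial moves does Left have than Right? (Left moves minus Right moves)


Board is 4 x 5 (rows x cols).
Left (vertical) placements: (rows-1) * cols = 3 * 5 = 15
Right (horizontal) placements: rows * (cols-1) = 4 * 4 = 16
Advantage = Left - Right = 15 - 16 = -1

-1


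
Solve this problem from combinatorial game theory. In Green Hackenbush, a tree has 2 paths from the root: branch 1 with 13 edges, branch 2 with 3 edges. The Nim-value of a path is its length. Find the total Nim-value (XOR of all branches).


The tree has 2 branches from the ground vertex.
In Green Hackenbush, the Nim-value of a simple path of length k is k.
Branch 1: length 13, Nim-value = 13
Branch 2: length 3, Nim-value = 3
Total Nim-value = XOR of all branch values:
0 XOR 13 = 13
13 XOR 3 = 14
Nim-value of the tree = 14

14


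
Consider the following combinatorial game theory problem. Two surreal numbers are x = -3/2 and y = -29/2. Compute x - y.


x = -3/2, y = -29/2
Converting to common denominator: 2
x = -3/2, y = -29/2
x - y = -3/2 - -29/2 = 13

13


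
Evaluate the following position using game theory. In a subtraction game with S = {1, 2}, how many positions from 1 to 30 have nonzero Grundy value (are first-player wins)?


Subtraction set S = {1, 2}, so G(n) = n mod 3.
G(n) = 0 when n is a multiple of 3.
Multiples of 3 in [1, 30]: 10
N-positions (nonzero Grundy) = 30 - 10 = 20

20


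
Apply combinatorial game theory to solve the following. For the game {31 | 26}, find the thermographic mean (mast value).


Game = {31 | 26}, a switch {a | b} with numbers a > b.
Its thermograph has left wall a - t and right wall b + t, which meet at t = (a - b)/2, where both equal (a + b)/2. So the mast (mean value) is at (a + b)/2.
Mean = (31 + (26))/2 = 57/2 = 57/2

57/2


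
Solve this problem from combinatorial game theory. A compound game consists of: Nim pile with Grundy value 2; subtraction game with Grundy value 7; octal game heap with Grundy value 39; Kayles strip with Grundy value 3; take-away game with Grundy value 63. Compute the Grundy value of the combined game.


By the Sprague-Grundy theorem, the Grundy value of a sum of games is the XOR of individual Grundy values.
Nim pile: Grundy value = 2. Running XOR: 0 XOR 2 = 2
subtraction game: Grundy value = 7. Running XOR: 2 XOR 7 = 5
octal game heap: Grundy value = 39. Running XOR: 5 XOR 39 = 34
Kayles strip: Grundy value = 3. Running XOR: 34 XOR 3 = 33
take-away game: Grundy value = 63. Running XOR: 33 XOR 63 = 30
The combined Grundy value is 30.

30


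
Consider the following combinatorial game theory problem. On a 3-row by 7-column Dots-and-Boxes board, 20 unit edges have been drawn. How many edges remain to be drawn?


Grid: 3 x 7 boxes, i.e. 4 rows and 8 columns of dots.
Horizontal edges: (rows + 1) * cols = 4 * 7 = 28
Vertical edges: rows * (cols + 1) = 3 * 8 = 24
Total edges: 28 + 24 = 52
Edges drawn: 20
Remaining: 52 - 20 = 32

32


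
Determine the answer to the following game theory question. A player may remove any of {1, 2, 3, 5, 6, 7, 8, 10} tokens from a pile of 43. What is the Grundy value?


The subtraction set is S = {1, 2, 3, 5, 6, 7, 8, 10}.
G(k) = mex{ G(k - s) : s in S, s <= k }. We compute iteratively: G(0) = 0.
G(1) = mex({0}) = 1
G(2) = mex({0, 1}) = 2
G(3) = mex({0, 1, 2}) = 3
G(4) = mex({1, 2, 3}) = 0
G(5) = mex({0, 2, 3}) = 1
G(6) = mex({0, 1, 3}) = 2
G(7) = mex({0, 1, 2}) = 3
G(8) = mex({0, 1, 2, 3}) = 4
G(9) = mex({0, 1, 2, 3, 4}) = 5
G(10) = mex({0, 1, 2, 3, 4, 5}) = 6
G(11) = mex({0, 1, 2, 3, 4, 5, 6}) = 7
G(12) = mex({0, 1, 2, 3, 5, 6, 7}) = 4
G(13) = mex({1, 2, 3, 4, 6, 7}) = 0
G(14) = mex({0, 2, 3, 4, 5, 7}) = 1
G(15) = mex({0, 1, 3, 4, 5, 6}) = 2
G(16) = mex({0, 1, 2, 4, 5, 6, 7}) = 3
G(17) = mex({1, 2, 3, 4, 5, 6, 7}) = 0
G(18) = mex({0, 2, 3, 4, 6, 7}) = 1
G(19) = mex({0, 1, 3, 4, 5, 7}) = 2
G(20) = mex({0, 1, 2, 4, 6}) = 3
G(21) = mex({0, 1, 2, 3, 7}) = 4
G(22) = mex({0, 1, 2, 3, 4}) = 5
Observe that G(13)..G(22) = 0, 1, 2, 3, 0, 1, 2, 3, 4, 5 repeats G(0)..G(9) = 0, 1, 2, 3, 0, 1, 2, 3, 4, 5.
For k >= max(S) = 10, G(k) is determined by the previous 10 values G(k-10)..G(k-1); a window of 10 consecutive values has recurred shifted by 13, so by induction G(k + 13) = G(k) for all k >= 0: the sequence is periodic from the start with period 13.
One period: G(0..12) = 0, 1, 2, 3, 0, 1, 2, 3, 4, 5, 6, 7, 4.
43 mod 13 = 4, so G(43) = G(4) = 0.

0


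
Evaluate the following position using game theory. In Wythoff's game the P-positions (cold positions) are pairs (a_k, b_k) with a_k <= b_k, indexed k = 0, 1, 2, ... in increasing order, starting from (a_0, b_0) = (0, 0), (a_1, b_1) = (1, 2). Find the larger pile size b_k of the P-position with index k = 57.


By Wythoff's theorem, a_k = floor(k * phi) and b_k = floor(k * phi^2) = a_k + k, where phi = (1 + sqrt(5))/2 is the golden ratio.
phi = (1 + sqrt(5))/2 = 1.618034
phi^2 = phi + 1 = 2.618034
k = 57
k * phi^2 = 57 * 2.618034 = 149.227937
b_57 = floor(k * phi^2) = 149 (check: a_57 + k = 92 + 57 = 149)

149


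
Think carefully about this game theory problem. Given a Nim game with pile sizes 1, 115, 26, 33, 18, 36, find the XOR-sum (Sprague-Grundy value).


We need the XOR (exclusive or) of all pile sizes.
After XOR-ing pile 1 (size 1): 0 XOR 1 = 1
After XOR-ing pile 2 (size 115): 1 XOR 115 = 114
After XOR-ing pile 3 (size 26): 114 XOR 26 = 104
After XOR-ing pile 4 (size 33): 104 XOR 33 = 73
After XOR-ing pile 5 (size 18): 73 XOR 18 = 91
After XOR-ing pile 6 (size 36): 91 XOR 36 = 127
The Nim-value of this position is 127.

127


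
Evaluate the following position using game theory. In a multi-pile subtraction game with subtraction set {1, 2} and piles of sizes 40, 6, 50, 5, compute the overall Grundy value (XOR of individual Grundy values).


Subtraction set: {1, 2}
For this subtraction set, G(n) = n mod 3 (period = max + 1 = 3).
Pile 1 (size 40): G(40) = 40 mod 3 = 1
Pile 2 (size 6): G(6) = 6 mod 3 = 0
Pile 3 (size 50): G(50) = 50 mod 3 = 2
Pile 4 (size 5): G(5) = 5 mod 3 = 2
Total Grundy value = XOR of all: 1 XOR 0 XOR 2 XOR 2 = 1

1


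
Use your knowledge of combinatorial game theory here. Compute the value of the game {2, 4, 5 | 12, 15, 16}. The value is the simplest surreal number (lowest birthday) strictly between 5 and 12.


Left options: {2, 4, 5}, max = 5
Right options: {12, 15, 16}, min = 12
All options are numbers and max(Left) < min(Right), so by the simplicity theorem the value is the simplest (earliest-born) number strictly between 5 and 12.
Integers 6 through 11 all lie strictly between 5 and 12.
Among integers, the simplest (lowest birthday = smallest |n|; 0 is born on day 0, +-n on day n) is 6.
No non-integer in the interval can be simpler: if x is a non-integer in the interval, then floor(x) or ceil(x) also lies in the interval (the interval contains an integer), and both are proper prefixes of x's sign expansion, i.e. born earlier. So the game value is 6.
Game value = 6

6


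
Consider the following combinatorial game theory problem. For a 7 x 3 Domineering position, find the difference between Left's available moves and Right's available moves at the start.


Board is 7 x 3 (rows x cols).
Left (vertical) placements: (rows-1) * cols = 6 * 3 = 18
Right (horizontal) placements: rows * (cols-1) = 7 * 2 = 14
Advantage = Left - Right = 18 - 14 = 4

4


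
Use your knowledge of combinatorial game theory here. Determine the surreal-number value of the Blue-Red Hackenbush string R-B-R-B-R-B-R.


Edges (from ground): R-B-R-B-R-B-R
By Berlekamp's sign-expansion rule, a Blue-Red Hackenbush stalk has the value of the surreal number whose sign sequence is the edge sequence with B -> + and R -> -.
Sign sequence: -+-+-+-
Trace the sign expansion in the surreal number tree, starting from 0:
Edge 1: R (sign -) -> bounds (-inf, 0), value = -1
Edge 2: B (sign +) -> bounds (-1, 0), value = -1/2
Edge 3: R (sign -) -> bounds (-1, -1/2), value = -3/4
Edge 4: B (sign +) -> bounds (-3/4, -1/2), value = -5/8
Edge 5: R (sign -) -> bounds (-3/4, -5/8), value = -11/16
Edge 6: B (sign +) -> bounds (-11/16, -5/8), value = -21/32
Edge 7: R (sign -) -> bounds (-11/16, -21/32), value = -43/64
Game value = -43/64

-43/64


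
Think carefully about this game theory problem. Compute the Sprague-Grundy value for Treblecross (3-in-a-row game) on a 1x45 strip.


Treblecross: place X on empty cells; 3-in-a-row wins.
Playing within two cells of an existing X lets the opponent win at once, so sensible play treats the cells i-2..i+2 around each X as dead. The player left with no safe cell loses, so this is a normal-play take-away game on strips of safe cells.
Placing X at cell i (0-indexed) of a strip of k safe cells leaves independent strips of sizes max(0, i-2) and max(0, k-i-3). Hence G(k) = mex{ G(max(0,i-2)) XOR G(max(0,k-i-3)) : 0 <= i < k }, with G(0) = 0.
G(1): splits (0,0):0^0=0 -> mex({0}) = 1
G(2): splits (0,0):0^0=0 -> mex({0}) = 1
G(3): splits (0,0):0^0=0 -> mex({0}) = 1
G(4): splits (0,1):0^1=1 (0,0):0^0=0 -> mex({0, 1}) = 2
G(5): splits (0,2):0^1=1 (0,1):0^1=1 (0,0):0^0=0 -> mex({0, 1}) = 2
G(6) = mex({1}) = 0
G(7) = mex({0, 1, 2}) = 3
G(8) = mex({0, 1, 2}) = 3
G(9) = mex({0, 2}) = 1
G(10) = mex({0, 2, 3}) = 1
G(11) = mex({0, 3}) = 1
G(12) = mex({1, 3}) = 0
G(13) = mex({0, 1, 2, 3}) = 4
G(14) = mex({0, 1, 2}) = 3
G(15) = mex({0, 1, 2}) = 3
G(16) = mex({0, 1, 2, 4}) = 3
G(17) = mex({0, 1, 3, 4}) = 2
G(18) = mex({0, 1, 3, 4}) = 2
G(19) = mex({0, 1, 3, 5}) = 2
G(20) = mex({0, 1, 2, 3, 5}) = 4
G(21) = mex({0, 1, 2, 3, 5}) = 4
G(22) = mex({1, 2, 6}) = 0
G(23) = mex({0, 1, 2, 3, 4, 6}) = 5
G(24) = mex({0, 1, 2, 3, 4}) = 5
G(25) = mex({0, 1, 3, 4, 7}) = 2
G(26) = mex({0, 1, 3, 4, 5, 7}) = 2
G(27) = mex({0, 1, 3, 5}) = 2
G(28) = mex({0, 1, 2, 5}) = 3
G(29) = mex({0, 1, 2, 4, 5, 6}) = 3
G(30) = mex({1, 2, 4, 6}) = 0
G(31) = mex({0, 1, 2, 3, 4, 6}) = 5
G(32) = mex({1, 2, 3, 4, 7}) = 0
G(33) = mex({0, 3, 7}) = 1
G(34) = mex({0, 2, 3, 5, 7}) = 1
G(35) = mex({0, 2, 3, 5, 6}) = 1
G(36) = mex({0, 1, 2, 5, 6}) = 3
G(37) = mex({0, 1, 2, 4, 5, 6}) = 3
G(38) = mex({0, 1, 2, 4}) = 3
G(39) = mex({0, 1, 2, 3, 4, 7}) = 5
G(40) = mex({0, 1, 2, 3, 4, 5, 7}) = 6
G(41) = mex({0, 1, 2, 3, 5, 7}) = 4
G(42) = mex({0, 1, 2, 3, 5, 6, 7}) = 4
G(43) = mex({0, 2, 3, 5, 6}) = 1
G(44) = mex({1, 2, 3, 4, 5, 6}) = 0
G(45) = mex({0, 1, 2, 3, 4, 6, 7}) = 5
Therefore G(45) = 5.

5


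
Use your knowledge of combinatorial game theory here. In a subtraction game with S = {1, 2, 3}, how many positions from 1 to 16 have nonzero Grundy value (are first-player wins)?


Subtraction set S = {1, 2, 3}, so G(n) = n mod 4.
G(n) = 0 when n is a multiple of 4.
Multiples of 4 in [1, 16]: 4
N-positions (nonzero Grundy) = 16 - 4 = 12

12


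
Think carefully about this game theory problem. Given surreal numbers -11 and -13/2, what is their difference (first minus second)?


x = -11, y = -13/2
Converting to common denominator: 2
x = -22/2, y = -13/2
x - y = -11 - -13/2 = -9/2

-9/2


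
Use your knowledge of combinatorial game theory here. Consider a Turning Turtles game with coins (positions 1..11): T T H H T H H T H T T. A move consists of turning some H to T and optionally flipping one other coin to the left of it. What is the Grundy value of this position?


Coins: T T H H T H H T H T T
Key fact: a single head at position k behaves exactly like a Nim heap of size k (turning it to T and optionally flipping a coin at j < k corresponds to moving the heap from k to j, or to 0), and heads combine as a disjunctive sum (two heads at the same place would cancel, matching j XOR j = 0). So the Nim-value is the XOR of the 1-indexed positions of the heads.
Face-up positions (1-indexed): [3, 4, 6, 7, 9]
XOR 0 with 3: 0 XOR 3 = 3
XOR 3 with 4: 3 XOR 4 = 7
XOR 7 with 6: 7 XOR 6 = 1
XOR 1 with 7: 1 XOR 7 = 6
XOR 6 with 9: 6 XOR 9 = 15
Nim-value = 15

15


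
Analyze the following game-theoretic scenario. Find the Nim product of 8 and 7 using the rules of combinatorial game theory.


Nim multiplication is bilinear over XOR: (u XOR v) * w = (u*w) XOR (v*w).
So we split each operand into its bit components and XOR the pairwise Nim products.
8 = 8 (as XOR of powers of 2).
7 = 1 + 2 + 4 (as XOR of powers of 2).
Using the standard Nim-product table on single bits:
  2*2 = 3,   2*4 = 8,   2*8 = 12,
  4*4 = 6,   4*8 = 11,  8*8 = 13,
and  1*x = x (identity), k*l = l*k (commutative).
Pairwise Nim products:
  8 * 1 = 8
  8 * 2 = 12
  8 * 4 = 11
XOR them: 8 XOR 12 XOR 11 = 15.
Result: 8 * 7 = 15 (in Nim).

15


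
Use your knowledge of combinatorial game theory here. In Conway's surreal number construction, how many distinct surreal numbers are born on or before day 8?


Day 0: {|} = 0 is born. Count = 1.
Day n: the number of surreal numbers born by day n is 2^(n+1) - 1.
By day 0: 2^1 - 1 = 1
By day 1: 2^2 - 1 = 3
By day 2: 2^3 - 1 = 7
By day 3: 2^4 - 1 = 15
By day 4: 2^5 - 1 = 31
By day 5: 2^6 - 1 = 63
By day 6: 2^7 - 1 = 127
By day 7: 2^8 - 1 = 255
By day 8: 2^9 - 1 = 511
By day 8: 511 surreal numbers.

511


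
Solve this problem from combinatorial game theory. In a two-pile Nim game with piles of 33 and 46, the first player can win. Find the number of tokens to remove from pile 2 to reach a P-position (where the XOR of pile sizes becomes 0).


Piles: 33 and 46
Current XOR: 33 XOR 46 = 15 (non-zero, so this is an N-position).
To make the XOR zero, we need to find a move that balances the piles.
For pile 2 (size 46): target = 46 XOR 15 = 33
We reduce pile 2 from 46 to 33.
Tokens removed: 46 - 33 = 13
Verification: 33 XOR 33 = 0

13


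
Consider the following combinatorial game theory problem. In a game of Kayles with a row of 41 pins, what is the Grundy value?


Kayles: a move removes 1 or 2 adjacent pins from a contiguous row.
Removing pins from a row of k leaves two independent rows (a, b) with a + b = k - 1 (one pin) or a + b = k - 2 (two pins); an end removal gives a = 0.
By Sprague-Grundy, G(k) = mex{ G(a) XOR G(b) } over all these splits. G(0) = 0.
G(1): splits (0,0):0^0=0 -> mex({0}) = 1
G(2): splits (0,1):0^1=1 (0,0):0^0=0 -> mex({0, 1}) = 2
G(3): splits (0,2):0^2=2 (1,1):1^1=0 (0,1):0^1=1 -> mex({0, 1, 2}) = 3
G(4): splits (0,3):0^3=3 (1,2):1^2=3 (0,2):0^2=2 (1,1):1^1=0 -> mex({0, 2, 3}) = 1
G(5): splits (0,4):0^1=1 (1,3):1^3=2 (2,2):2^2=0 (0,3):0^3=3 (1,2):1^2=3 -> mex({0, 1, 2, 3}) = 4
G(6) = mex({0, 1, 2, 4}) = 3
G(7) = mex({0, 1, 3, 4, 5}) = 2
G(8) = mex({0, 2, 3, 5, 6}) = 1
G(9) = mex({0, 1, 2, 3, 6, 7}) = 4
G(10) = mex({0, 1, 3, 4, 5, 7}) = 2
G(11) = mex({0, 1, 2, 3, 4, 5}) = 6
G(12) = mex({0, 1, 2, 3, 5, 6, 7}) = 4
G(13) = mex({0, 2, 3, 4, 6, 7}) = 1
G(14) = mex({0, 1, 4, 5, 6, 7}) = 2
G(15) = mex({0, 1, 2, 3, 4, 5, 6}) = 7
G(16) = mex({0, 2, 3, 5, 6, 7}) = 1
G(17) = mex({0, 1, 2, 3, 5, 6, 7}) = 4
G(18) = mex({0, 1, 2, 4, 5, 6}) = 3
G(19) = mex({0, 1, 3, 4, 5, 7}) = 2
G(20) = mex({0, 2, 3, 4, 5, 6, 7}) = 1
G(21) = mex({0, 1, 2, 3, 5, 6, 7}) = 4
G(22) = mex({0, 1, 2, 3, 4, 5, 7}) = 6
G(23) = mex({0, 1, 2, 3, 4, 5, 6}) = 7
G(24) = mex({0, 1, 2, 3, 5, 6, 7}) = 4
G(25) = mex({0, 2, 3, 4, 6, 7}) = 1
G(26) = mex({0, 1, 3, 4, 5, 6, 7}) = 2
G(27) = mex({0, 1, 2, 3, 4, 5, 6, 7}) = 8
G(28) = mex({0, 1, 2, 3, 4, 6, 7, 8}) = 5
G(29) = mex({0, 1, 2, 3, 5, 6, 7, 8, 9}) = 4
G(30) = mex({0, 1, 2, 3, 4, 5, 6, 9, 10}) = 7
G(31) = mex({0, 1, 3, 4, 5, 7, 10, 11}) = 2
G(32) = mex({0, 2, 3, 4, 5, 6, 7, 9, 11}) = 1
G(33) = mex({0, 1, 2, 3, 4, 5, 6, 7, 9, 12}) = 8
G(34) = mex({0, 1, 2, 3, 4, 5, 7, 8, 11, 12}) = 6
G(35) = mex({0, 1, 2, 3, 4, 5, 6, 8, 9, 10, 11}) = 7
G(36) = mex({0, 1, 2, 3, 5, 6, 7, 9, 10}) = 4
G(37) = mex({0, 2, 3, 4, 6, 7, 9, 10, 11, 12}) = 1
G(38) = mex({0, 1, 3, 4, 5, 6, 7, 9, 10, 11, 12}) = 2
G(39) = mex({0, 1, 2, 4, 5, 6, 7, 9, 10, 12, 14}) = 3
G(40) = mex({0, 2, 3, 4, 6, 7, 11, 12, 14}) = 1
G(41) = mex({0, 1, 2, 3, 5, 6, 7, 9, 10, 11, 12}) = 4
Therefore G(41) = 4.

4


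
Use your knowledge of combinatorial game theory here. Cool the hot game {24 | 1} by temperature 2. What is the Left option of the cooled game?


Original game: {24 | 1} (a switch {a | b} with a > b).
Cooling by t (for t below the temperature (a - b)/2 = 23/2) taxes each move by t: {a | b} cooled by t is {a - t | b + t}.
Cooling amount: t = 2
Cooled Left option: 24 - 2 = 22
Cooled Right option: 1 + 2 = 3
Cooled game: {22 | 3}
Left option = 22

22


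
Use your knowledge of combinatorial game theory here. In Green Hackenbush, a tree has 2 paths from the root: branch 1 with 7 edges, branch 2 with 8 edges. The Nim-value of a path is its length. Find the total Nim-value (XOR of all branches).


The tree has 2 branches from the ground vertex.
In Green Hackenbush, the Nim-value of a simple path of length k is k.
Branch 1: length 7, Nim-value = 7
Branch 2: length 8, Nim-value = 8
Total Nim-value = XOR of all branch values:
0 XOR 7 = 7
7 XOR 8 = 15
Nim-value of the tree = 15

15


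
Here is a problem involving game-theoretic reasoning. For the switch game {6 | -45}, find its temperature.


The game is {6 | -45}, a switch {a | b} with numbers a > b.
Cooling {a | b} by t gives {a - t | b + t}, which stops being hot when a - t = b + t, i.e. at t = (a - b)/2. So the temperature of a switch is (a - b)/2.
Temperature = (Left option - Right option) / 2
= (6 - (-45)) / 2
= 51 / 2
= 51/2

51/2


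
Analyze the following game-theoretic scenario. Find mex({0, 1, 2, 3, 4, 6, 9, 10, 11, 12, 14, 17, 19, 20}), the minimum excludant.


Set = {0, 1, 2, 3, 4, 6, 9, 10, 11, 12, 14, 17, 19, 20}
0 is in the set.
1 is in the set.
2 is in the set.
3 is in the set.
4 is in the set.
5 is NOT in the set. This is the mex.
mex = 5

5


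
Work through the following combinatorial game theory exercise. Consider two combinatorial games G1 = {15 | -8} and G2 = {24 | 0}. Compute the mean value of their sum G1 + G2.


G1 = {15 | -8}, G2 = {24 | 0}
Each is a switch {a | b} with numbers a > b; its mean value is (a + b)/2, and mean value is additive over game sums: m(G1 + G2) = m(G1) + m(G2).
Mean of G1 = (15 + (-8))/2 = 7/2 = 7/2
Mean of G2 = (24 + (0))/2 = 24/2 = 12
Mean of G1 + G2 = 7/2 + 12 = 31/2

31/2


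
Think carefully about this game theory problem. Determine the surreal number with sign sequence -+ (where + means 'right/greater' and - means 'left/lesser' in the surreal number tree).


Sign expansion: -+
Rule: track bounds (lo, hi), initially (-inf, +inf). On '+', the current value becomes lo and we move to the simplest number in (value, hi): value + 1 if hi = +inf, otherwise the midpoint (value + hi)/2. On '-', the current value becomes hi and we move to value - 1 if lo = -inf, otherwise the midpoint (lo + value)/2.
Start at 0.
Step 1: sign = -, move left. Bounds: (-inf, 0). Value = -1
Step 2: sign = +, move right. Bounds: (-1, 0). Value = -1/2
The surreal number with sign expansion -+ is -1/2.

-1/2


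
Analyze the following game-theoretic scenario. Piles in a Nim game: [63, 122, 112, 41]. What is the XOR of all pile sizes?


We need the XOR (exclusive or) of all pile sizes.
After XOR-ing pile 1 (size 63): 0 XOR 63 = 63
After XOR-ing pile 2 (size 122): 63 XOR 122 = 69
After XOR-ing pile 3 (size 112): 69 XOR 112 = 53
After XOR-ing pile 4 (size 41): 53 XOR 41 = 28
The Nim-value of this position is 28.

28


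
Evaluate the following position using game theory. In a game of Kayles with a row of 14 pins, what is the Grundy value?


Kayles: a move removes 1 or 2 adjacent pins from a contiguous row.
Removing pins from a row of k leaves two independent rows (a, b) with a + b = k - 1 (one pin) or a + b = k - 2 (two pins); an end removal gives a = 0.
By Sprague-Grundy, G(k) = mex{ G(a) XOR G(b) } over all these splits. G(0) = 0.
G(1): splits (0,0):0^0=0 -> mex({0}) = 1
G(2): splits (0,1):0^1=1 (0,0):0^0=0 -> mex({0, 1}) = 2
G(3): splits (0,2):0^2=2 (1,1):1^1=0 (0,1):0^1=1 -> mex({0, 1, 2}) = 3
G(4): splits (0,3):0^3=3 (1,2):1^2=3 (0,2):0^2=2 (1,1):1^1=0 -> mex({0, 2, 3}) = 1
G(5): splits (0,4):0^1=1 (1,3):1^3=2 (2,2):2^2=0 (0,3):0^3=3 (1,2):1^2=3 -> mex({0, 1, 2, 3}) = 4
G(6) = mex({0, 1, 2, 4}) = 3
G(7) = mex({0, 1, 3, 4, 5}) = 2
G(8) = mex({0, 2, 3, 5, 6}) = 1
G(9) = mex({0, 1, 2, 3, 6, 7}) = 4
G(10) = mex({0, 1, 3, 4, 5, 7}) = 2
G(11) = mex({0, 1, 2, 3, 4, 5}) = 6
G(12) = mex({0, 1, 2, 3, 5, 6, 7}) = 4
G(13) = mex({0, 2, 3, 4, 6, 7}) = 1
G(14) = mex({0, 1, 4, 5, 6, 7}) = 2
Therefore G(14) = 2.

2


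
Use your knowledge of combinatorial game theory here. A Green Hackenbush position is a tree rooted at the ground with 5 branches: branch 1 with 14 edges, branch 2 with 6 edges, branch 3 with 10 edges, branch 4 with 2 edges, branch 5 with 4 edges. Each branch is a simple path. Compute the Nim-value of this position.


The tree has 5 branches from the ground vertex.
In Green Hackenbush, the Nim-value of a simple path of length k is k.
Branch 1: length 14, Nim-value = 14
Branch 2: length 6, Nim-value = 6
Branch 3: length 10, Nim-value = 10
Branch 4: length 2, Nim-value = 2
Branch 5: length 4, Nim-value = 4
Total Nim-value = XOR of all branch values:
0 XOR 14 = 14
14 XOR 6 = 8
8 XOR 10 = 2
2 XOR 2 = 0
0 XOR 4 = 4
Nim-value of the tree = 4

4


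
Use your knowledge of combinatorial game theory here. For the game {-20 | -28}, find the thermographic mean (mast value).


Game = {-20 | -28}, a switch {a | b} with numbers a > b.
Its thermograph has left wall a - t and right wall b + t, which meet at t = (a - b)/2, where both equal (a + b)/2. So the mast (mean value) is at (a + b)/2.
Mean = (-20 + (-28))/2 = -48/2 = -24

-24


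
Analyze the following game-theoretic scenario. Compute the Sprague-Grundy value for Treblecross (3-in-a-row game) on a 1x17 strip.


Treblecross: place X on empty cells; 3-in-a-row wins.
Playing within two cells of an existing X lets the opponent win at once, so sensible play treats the cells i-2..i+2 around each X as dead. The player left with no safe cell loses, so this is a normal-play take-away game on strips of safe cells.
Placing X at cell i (0-indexed) of a strip of k safe cells leaves independent strips of sizes max(0, i-2) and max(0, k-i-3). Hence G(k) = mex{ G(max(0,i-2)) XOR G(max(0,k-i-3)) : 0 <= i < k }, with G(0) = 0.
G(1): splits (0,0):0^0=0 -> mex({0}) = 1
G(2): splits (0,0):0^0=0 -> mex({0}) = 1
G(3): splits (0,0):0^0=0 -> mex({0}) = 1
G(4): splits (0,1):0^1=1 (0,0):0^0=0 -> mex({0, 1}) = 2
G(5): splits (0,2):0^1=1 (0,1):0^1=1 (0,0):0^0=0 -> mex({0, 1}) = 2
G(6) = mex({1}) = 0
G(7) = mex({0, 1, 2}) = 3
G(8) = mex({0, 1, 2}) = 3
G(9) = mex({0, 2}) = 1
G(10) = mex({0, 2, 3}) = 1
G(11) = mex({0, 3}) = 1
G(12) = mex({1, 3}) = 0
G(13) = mex({0, 1, 2, 3}) = 4
G(14) = mex({0, 1, 2}) = 3
G(15) = mex({0, 1, 2}) = 3
G(16) = mex({0, 1, 2, 4}) = 3
G(17) = mex({0, 1, 3, 4}) = 2
Therefore G(17) = 2.

2
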